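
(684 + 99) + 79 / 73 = 57238 / 73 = 784.08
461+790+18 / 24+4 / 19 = 95149 / 76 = 1251.96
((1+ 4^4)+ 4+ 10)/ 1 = 271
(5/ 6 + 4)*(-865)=-25085/ 6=-4180.83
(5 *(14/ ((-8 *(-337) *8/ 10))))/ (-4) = -0.01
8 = 8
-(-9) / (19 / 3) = 1.42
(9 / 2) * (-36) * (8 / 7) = -1296 / 7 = -185.14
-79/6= -13.17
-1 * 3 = -3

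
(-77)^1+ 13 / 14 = -1065 / 14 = -76.07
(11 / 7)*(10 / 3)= 110 / 21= 5.24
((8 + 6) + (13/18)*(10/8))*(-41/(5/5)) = -43993/72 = -611.01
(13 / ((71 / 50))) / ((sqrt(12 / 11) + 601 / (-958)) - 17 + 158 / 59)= -341479265398700 / 554890693676173 - 4153157429200 * sqrt(33) / 554890693676173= -0.66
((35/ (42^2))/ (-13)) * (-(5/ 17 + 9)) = 395/ 27846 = 0.01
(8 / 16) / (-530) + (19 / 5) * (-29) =-116813 / 1060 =-110.20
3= 3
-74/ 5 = -14.80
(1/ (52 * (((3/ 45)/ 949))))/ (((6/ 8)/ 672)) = 245280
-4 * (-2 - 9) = 44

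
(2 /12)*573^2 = 109443 /2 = 54721.50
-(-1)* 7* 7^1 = 49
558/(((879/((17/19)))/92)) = 290904/5567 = 52.26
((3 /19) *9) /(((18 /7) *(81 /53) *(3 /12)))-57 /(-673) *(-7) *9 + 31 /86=-104779543 /29691414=-3.53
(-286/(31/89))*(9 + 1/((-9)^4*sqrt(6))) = -7389.92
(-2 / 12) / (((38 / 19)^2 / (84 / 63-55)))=161 / 72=2.24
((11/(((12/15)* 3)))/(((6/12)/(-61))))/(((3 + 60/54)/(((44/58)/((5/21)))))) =-465003/1073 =-433.37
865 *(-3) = -2595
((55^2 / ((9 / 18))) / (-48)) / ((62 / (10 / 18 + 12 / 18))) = -33275 / 13392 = -2.48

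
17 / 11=1.55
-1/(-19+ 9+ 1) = 1/9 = 0.11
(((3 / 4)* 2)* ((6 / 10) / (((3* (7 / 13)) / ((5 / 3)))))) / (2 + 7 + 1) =13 / 140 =0.09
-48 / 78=-0.62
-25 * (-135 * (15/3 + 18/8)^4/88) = 2387073375/22528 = 105960.29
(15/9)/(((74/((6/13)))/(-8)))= -40/481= -0.08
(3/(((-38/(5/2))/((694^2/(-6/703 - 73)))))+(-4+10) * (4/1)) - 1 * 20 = 13406459/10265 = 1306.04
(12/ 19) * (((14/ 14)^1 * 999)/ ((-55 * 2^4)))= -2997/ 4180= -0.72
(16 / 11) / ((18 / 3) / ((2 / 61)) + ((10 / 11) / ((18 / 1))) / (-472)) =67968 / 8551219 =0.01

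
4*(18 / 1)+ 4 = 76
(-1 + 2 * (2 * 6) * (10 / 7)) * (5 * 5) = 5825 / 7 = 832.14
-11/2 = -5.50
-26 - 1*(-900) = 874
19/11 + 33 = 34.73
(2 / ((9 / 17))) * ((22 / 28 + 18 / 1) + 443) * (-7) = -36635 / 3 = -12211.67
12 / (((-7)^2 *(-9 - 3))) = -1 / 49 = -0.02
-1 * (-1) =1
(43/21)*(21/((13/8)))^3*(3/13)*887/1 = 25835798016/28561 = 904583.10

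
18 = 18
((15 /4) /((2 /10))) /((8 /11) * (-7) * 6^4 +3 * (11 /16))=-1100 /386951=-0.00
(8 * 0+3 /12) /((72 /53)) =53 /288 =0.18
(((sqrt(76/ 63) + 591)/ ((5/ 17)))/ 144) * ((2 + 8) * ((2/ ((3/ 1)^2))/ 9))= 17 * sqrt(133)/ 30618 + 3349/ 972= 3.45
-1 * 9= -9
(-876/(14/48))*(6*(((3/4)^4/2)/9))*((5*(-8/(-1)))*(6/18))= -29565/7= -4223.57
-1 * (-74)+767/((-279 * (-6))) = 124643/1674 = 74.46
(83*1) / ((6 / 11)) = 152.17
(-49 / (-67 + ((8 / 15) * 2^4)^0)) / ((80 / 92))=1127 / 1320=0.85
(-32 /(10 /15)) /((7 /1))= -48 /7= -6.86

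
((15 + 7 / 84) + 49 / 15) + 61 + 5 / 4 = 403 / 5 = 80.60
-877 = -877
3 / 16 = 0.19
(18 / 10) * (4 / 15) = 12 / 25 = 0.48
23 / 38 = 0.61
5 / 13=0.38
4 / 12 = 1 / 3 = 0.33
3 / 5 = 0.60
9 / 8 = 1.12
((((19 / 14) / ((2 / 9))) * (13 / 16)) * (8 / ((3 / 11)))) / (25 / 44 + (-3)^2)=89661 / 5894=15.21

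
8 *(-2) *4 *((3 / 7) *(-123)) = 23616 / 7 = 3373.71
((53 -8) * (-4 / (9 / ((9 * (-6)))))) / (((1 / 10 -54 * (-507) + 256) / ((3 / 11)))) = 32400 / 3039751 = 0.01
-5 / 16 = -0.31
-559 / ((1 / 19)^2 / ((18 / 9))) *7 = -2825186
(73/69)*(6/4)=1.59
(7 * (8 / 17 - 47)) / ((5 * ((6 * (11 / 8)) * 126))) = -1582 / 25245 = -0.06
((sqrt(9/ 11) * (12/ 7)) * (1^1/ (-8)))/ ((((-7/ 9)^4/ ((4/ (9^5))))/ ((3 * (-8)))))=0.00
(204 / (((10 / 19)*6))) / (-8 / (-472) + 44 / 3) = 57171 / 12995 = 4.40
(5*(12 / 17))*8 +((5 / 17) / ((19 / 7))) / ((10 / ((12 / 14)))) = 9123 / 323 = 28.24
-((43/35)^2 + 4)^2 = -45549001/1500625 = -30.35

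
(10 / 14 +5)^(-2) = 49 / 1600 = 0.03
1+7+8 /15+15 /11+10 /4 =4091 /330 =12.40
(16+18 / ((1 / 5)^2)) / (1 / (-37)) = -17242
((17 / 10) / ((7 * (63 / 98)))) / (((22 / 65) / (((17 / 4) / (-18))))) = -3757 / 14256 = -0.26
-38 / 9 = -4.22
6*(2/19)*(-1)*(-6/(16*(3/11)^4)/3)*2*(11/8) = 161051/4104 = 39.24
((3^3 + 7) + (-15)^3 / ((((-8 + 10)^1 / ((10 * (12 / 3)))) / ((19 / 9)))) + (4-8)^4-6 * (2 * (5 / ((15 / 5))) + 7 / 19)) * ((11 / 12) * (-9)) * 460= 10255653540 / 19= 539771238.95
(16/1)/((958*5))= 8/2395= 0.00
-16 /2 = -8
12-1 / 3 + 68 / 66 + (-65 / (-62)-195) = -181.25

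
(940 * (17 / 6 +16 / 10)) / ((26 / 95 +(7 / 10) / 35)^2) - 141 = 11250128257 / 233523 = 48175.68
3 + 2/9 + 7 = 92/9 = 10.22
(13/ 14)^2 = 169/ 196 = 0.86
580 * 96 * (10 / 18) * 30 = 928000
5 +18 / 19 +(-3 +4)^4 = 132 / 19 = 6.95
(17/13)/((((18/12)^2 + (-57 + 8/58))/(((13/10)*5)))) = -986/6335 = -0.16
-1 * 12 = -12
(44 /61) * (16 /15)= 704 /915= 0.77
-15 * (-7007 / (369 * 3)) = 94.95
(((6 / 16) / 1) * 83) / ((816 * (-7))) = -83 / 15232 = -0.01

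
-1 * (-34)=34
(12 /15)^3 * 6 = 384 /125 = 3.07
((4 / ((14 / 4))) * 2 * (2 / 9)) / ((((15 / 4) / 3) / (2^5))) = 4096 / 315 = 13.00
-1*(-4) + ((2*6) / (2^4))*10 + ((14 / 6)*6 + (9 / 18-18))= 8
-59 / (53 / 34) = -2006 / 53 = -37.85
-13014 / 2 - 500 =-7007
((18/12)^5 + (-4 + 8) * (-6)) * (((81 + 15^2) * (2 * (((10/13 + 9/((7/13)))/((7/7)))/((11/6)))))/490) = -10954035/56056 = -195.41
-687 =-687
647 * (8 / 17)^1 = 5176 / 17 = 304.47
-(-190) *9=1710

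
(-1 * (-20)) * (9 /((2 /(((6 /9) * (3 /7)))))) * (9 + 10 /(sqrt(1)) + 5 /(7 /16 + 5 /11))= 695340 /1099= 632.70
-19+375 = 356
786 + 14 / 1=800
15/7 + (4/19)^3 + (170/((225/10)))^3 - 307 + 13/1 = 4881719135/35001477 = 139.47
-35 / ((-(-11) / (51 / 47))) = -1785 / 517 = -3.45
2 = 2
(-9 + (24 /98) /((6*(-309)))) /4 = -136271 /60564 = -2.25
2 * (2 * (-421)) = -1684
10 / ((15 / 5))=10 / 3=3.33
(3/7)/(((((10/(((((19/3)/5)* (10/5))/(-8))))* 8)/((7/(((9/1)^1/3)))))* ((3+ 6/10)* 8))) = -19/138240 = -0.00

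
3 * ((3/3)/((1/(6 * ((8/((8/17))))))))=306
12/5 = 2.40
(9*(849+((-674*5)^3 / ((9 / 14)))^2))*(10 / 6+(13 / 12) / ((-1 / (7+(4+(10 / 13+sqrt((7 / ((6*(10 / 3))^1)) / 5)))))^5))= -8721023103251524692432725000.00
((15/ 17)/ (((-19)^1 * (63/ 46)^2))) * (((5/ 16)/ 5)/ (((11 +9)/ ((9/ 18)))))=-529/ 13674528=-0.00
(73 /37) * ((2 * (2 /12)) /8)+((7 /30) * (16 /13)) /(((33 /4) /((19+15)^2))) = 76804009 /1904760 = 40.32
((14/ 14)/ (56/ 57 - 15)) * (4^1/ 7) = -228/ 5593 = -0.04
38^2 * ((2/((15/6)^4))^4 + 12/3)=881349170393744/152587890625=5776.01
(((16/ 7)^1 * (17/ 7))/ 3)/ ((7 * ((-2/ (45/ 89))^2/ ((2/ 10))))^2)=929475/ 150644120641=0.00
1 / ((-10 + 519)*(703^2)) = 1 / 251552381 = 0.00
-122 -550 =-672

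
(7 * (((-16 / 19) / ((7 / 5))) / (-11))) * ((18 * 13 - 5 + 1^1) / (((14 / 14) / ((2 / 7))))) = 36800 / 1463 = 25.15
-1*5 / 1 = -5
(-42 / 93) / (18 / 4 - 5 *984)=28 / 304761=0.00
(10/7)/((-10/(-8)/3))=24/7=3.43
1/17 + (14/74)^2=2202/23273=0.09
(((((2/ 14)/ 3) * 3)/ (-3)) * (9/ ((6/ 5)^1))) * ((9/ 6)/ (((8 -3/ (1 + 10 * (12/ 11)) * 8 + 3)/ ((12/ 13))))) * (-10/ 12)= 0.05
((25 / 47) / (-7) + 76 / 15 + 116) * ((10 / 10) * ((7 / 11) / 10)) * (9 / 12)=597089 / 103400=5.77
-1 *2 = -2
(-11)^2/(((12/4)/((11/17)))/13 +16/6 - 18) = -51909/6425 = -8.08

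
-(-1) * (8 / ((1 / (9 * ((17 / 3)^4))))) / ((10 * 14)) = 167042 / 315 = 530.29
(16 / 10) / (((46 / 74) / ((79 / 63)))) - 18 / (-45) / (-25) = 581702 / 181125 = 3.21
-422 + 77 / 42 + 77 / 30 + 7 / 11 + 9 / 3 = -22768 / 55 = -413.96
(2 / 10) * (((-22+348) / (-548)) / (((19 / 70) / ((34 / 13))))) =-38794 / 33839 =-1.15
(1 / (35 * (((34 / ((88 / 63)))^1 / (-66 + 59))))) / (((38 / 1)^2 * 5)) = -11 / 9665775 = -0.00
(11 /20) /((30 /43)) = 473 /600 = 0.79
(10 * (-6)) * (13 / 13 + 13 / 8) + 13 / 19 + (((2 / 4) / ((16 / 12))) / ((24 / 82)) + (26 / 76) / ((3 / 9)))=-93941 / 608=-154.51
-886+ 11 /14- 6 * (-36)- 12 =-9537 /14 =-681.21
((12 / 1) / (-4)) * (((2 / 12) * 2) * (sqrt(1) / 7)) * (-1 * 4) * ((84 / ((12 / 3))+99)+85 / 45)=4388 / 63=69.65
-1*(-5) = 5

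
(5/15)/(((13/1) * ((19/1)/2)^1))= 2/741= 0.00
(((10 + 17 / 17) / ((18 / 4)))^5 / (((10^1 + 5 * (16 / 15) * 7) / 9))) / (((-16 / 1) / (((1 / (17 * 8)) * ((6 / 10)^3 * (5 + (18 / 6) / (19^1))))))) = -7891499 / 928786500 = -0.01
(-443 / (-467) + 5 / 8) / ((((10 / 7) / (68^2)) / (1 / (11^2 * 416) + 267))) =159841423126721 / 117534560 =1359952.54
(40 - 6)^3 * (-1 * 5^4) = -24565000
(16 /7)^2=5.22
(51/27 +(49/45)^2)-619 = -615.93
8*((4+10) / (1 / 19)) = 2128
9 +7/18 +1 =187/18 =10.39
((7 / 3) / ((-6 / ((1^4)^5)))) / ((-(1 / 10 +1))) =35 / 99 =0.35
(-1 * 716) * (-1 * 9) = 6444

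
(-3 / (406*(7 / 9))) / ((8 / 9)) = -243 / 22736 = -0.01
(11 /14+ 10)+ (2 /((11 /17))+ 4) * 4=6029 /154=39.15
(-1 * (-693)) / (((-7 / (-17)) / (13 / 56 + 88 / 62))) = 4825161 / 1736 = 2779.47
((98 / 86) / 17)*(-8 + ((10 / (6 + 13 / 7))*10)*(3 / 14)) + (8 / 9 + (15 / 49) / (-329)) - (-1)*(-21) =-23876270414 / 1166660649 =-20.47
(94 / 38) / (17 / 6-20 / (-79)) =22278 / 27797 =0.80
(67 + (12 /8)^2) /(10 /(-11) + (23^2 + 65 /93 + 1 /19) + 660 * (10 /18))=5384049 /69624044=0.08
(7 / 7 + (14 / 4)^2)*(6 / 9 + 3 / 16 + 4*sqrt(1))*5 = 61745 / 192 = 321.59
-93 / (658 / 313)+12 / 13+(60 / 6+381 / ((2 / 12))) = 19269463 / 8554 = 2252.68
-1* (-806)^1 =806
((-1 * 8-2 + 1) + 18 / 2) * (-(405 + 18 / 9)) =0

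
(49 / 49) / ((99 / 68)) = 68 / 99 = 0.69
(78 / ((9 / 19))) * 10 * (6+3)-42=14778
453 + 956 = 1409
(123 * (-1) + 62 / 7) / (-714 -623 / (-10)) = 7990 / 45619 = 0.18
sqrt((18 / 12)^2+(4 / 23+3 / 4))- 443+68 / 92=-10172 / 23+sqrt(1679) / 23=-440.48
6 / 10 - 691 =-3452 / 5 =-690.40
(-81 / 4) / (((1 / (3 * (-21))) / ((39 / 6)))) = 66339 / 8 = 8292.38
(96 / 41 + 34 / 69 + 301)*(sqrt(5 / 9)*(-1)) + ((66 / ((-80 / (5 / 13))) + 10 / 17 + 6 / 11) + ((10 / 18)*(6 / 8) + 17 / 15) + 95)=9467907 / 97240 - 859547*sqrt(5) / 8487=-129.10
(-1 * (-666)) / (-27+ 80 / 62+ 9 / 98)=-2023308 / 77827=-26.00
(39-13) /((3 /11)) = 286 /3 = 95.33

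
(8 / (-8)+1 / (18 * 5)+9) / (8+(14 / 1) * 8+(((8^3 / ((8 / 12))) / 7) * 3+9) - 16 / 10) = 5047 / 287622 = 0.02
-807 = -807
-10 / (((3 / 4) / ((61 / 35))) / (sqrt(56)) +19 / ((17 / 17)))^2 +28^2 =1324842700800 *sqrt(14) / 29562810987422449 +23176424877202876176 / 29562810987422449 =783.97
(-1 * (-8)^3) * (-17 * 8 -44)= -92160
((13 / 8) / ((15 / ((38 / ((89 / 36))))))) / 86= 741 / 38270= 0.02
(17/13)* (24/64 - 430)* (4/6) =-58429/156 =-374.54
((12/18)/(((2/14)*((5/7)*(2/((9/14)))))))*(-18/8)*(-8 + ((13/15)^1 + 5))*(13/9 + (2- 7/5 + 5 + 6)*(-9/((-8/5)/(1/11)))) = 20447/275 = 74.35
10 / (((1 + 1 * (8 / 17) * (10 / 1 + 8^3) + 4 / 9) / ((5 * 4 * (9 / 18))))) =3060 / 7561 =0.40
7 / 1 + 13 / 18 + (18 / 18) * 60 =1219 / 18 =67.72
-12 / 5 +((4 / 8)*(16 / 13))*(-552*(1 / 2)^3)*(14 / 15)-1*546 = -588.03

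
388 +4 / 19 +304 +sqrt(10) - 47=sqrt(10) +12259 / 19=648.37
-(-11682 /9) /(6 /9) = 1947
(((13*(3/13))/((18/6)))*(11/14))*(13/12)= 143/168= 0.85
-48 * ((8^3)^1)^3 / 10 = -3221225472 / 5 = -644245094.40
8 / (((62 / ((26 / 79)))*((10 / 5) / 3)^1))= 0.06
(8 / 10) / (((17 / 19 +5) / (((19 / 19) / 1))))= 19 / 140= 0.14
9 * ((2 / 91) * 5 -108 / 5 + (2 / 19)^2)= -31752342 / 164255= -193.31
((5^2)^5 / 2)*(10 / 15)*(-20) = -195312500 / 3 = -65104166.67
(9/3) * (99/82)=297/82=3.62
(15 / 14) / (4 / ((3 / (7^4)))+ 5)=45 / 134666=0.00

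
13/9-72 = -635/9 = -70.56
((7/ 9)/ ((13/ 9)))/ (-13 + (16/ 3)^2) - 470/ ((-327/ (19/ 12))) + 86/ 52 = 7027649/ 1772667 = 3.96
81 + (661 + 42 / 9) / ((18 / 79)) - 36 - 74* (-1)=3040.54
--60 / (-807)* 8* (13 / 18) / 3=-1040 / 7263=-0.14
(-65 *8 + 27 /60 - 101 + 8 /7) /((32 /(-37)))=716.19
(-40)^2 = 1600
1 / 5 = 0.20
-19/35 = -0.54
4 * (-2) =-8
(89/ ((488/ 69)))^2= 37711881/ 238144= 158.36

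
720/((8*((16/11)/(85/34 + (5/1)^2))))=27225/16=1701.56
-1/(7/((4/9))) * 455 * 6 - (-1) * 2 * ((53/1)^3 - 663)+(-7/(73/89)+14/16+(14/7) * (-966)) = 515639893/1752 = 294315.01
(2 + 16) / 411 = 6 / 137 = 0.04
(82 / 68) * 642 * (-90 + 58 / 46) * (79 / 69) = -707355493 / 8993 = -78656.23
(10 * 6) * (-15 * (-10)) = 9000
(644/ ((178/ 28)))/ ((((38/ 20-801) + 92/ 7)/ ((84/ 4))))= -2.71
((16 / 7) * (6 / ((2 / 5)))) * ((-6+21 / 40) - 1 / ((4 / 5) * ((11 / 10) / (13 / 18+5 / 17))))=-127522 / 561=-227.31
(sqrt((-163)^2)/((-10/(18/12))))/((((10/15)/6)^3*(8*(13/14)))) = -2495367/1040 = -2399.39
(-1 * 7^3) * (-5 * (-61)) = -104615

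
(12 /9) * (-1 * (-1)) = 4 /3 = 1.33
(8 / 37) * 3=24 / 37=0.65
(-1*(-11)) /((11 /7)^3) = 343 /121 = 2.83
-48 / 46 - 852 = -19620 / 23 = -853.04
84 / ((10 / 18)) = 756 / 5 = 151.20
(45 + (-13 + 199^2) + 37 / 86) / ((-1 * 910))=-97385 / 2236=-43.55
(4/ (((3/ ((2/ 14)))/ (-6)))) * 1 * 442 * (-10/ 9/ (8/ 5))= 22100/ 63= 350.79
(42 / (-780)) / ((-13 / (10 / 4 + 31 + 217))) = 1.04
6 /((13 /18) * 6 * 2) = 9 /13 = 0.69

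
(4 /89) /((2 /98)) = 196 /89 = 2.20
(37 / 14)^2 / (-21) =-1369 / 4116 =-0.33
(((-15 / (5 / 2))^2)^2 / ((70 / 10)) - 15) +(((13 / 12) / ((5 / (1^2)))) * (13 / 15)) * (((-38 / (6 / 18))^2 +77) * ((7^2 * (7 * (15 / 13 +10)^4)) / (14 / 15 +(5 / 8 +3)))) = 5550082609227089 / 1941303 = 2858947113.99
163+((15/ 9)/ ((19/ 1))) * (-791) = 5336/ 57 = 93.61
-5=-5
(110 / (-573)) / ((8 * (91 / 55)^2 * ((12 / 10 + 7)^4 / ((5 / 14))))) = -519921875 / 750863270074008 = -0.00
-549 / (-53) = 549 / 53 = 10.36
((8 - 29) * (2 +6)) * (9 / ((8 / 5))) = -945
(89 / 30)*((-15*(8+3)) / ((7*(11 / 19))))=-1691 / 14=-120.79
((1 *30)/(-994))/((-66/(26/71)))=0.00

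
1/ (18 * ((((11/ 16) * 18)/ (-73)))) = -292/ 891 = -0.33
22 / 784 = 11 / 392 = 0.03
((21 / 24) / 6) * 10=35 / 24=1.46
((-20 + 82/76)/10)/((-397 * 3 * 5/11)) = 7909/2262900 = 0.00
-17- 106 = -123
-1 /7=-0.14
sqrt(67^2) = 67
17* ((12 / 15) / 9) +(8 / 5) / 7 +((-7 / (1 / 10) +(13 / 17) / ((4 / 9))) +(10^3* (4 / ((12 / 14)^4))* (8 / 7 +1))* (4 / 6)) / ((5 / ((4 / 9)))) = 81258403 / 86751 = 936.69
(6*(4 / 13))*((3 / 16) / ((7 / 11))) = 99 / 182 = 0.54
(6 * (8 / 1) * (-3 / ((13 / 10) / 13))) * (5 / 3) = -2400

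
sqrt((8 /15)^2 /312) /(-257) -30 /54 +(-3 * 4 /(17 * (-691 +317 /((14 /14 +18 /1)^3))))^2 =-0.56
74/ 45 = 1.64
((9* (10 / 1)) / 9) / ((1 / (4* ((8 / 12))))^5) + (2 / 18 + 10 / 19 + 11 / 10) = 62339417 / 46170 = 1350.21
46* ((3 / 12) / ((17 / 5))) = 115 / 34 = 3.38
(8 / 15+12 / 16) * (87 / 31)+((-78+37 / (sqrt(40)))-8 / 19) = -881373 / 11780+37 * sqrt(10) / 20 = -68.97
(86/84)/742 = 43/31164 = 0.00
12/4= 3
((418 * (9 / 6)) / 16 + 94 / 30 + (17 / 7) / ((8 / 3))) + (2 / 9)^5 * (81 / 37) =653025259 / 15104880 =43.23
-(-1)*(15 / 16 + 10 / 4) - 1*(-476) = 7671 / 16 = 479.44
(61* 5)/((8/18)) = 2745/4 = 686.25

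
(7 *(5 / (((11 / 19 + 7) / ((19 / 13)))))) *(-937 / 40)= -158.11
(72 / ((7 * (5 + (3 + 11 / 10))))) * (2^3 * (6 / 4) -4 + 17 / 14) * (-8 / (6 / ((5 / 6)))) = -51600 / 4459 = -11.57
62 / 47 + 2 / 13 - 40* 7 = -170180 / 611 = -278.53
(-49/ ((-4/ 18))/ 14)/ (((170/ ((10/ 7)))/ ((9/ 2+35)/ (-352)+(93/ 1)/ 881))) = -37143/ 42175232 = -0.00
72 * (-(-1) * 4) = 288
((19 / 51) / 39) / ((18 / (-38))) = -361 / 17901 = -0.02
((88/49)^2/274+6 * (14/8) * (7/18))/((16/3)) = 16164377/21051968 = 0.77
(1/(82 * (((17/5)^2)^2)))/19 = 625/130125718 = 0.00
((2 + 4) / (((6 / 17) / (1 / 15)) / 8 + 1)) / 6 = 68 / 113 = 0.60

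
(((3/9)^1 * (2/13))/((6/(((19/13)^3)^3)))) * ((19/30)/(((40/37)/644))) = 36522761697720557/372217927992300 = 98.12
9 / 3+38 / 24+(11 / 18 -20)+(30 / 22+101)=34673 / 396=87.56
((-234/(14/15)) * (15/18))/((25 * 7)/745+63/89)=-38788425/175028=-221.61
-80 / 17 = -4.71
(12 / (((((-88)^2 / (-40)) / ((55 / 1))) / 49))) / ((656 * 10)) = -0.03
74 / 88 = 37 / 44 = 0.84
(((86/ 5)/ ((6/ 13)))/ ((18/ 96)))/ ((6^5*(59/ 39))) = 7267/ 430110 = 0.02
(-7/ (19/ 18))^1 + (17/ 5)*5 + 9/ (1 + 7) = 1747/ 152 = 11.49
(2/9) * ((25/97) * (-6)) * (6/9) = -200/873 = -0.23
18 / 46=9 / 23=0.39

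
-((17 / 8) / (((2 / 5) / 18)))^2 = -585225 / 64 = -9144.14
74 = 74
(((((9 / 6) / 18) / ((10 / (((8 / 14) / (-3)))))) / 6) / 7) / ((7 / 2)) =-1 / 92610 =-0.00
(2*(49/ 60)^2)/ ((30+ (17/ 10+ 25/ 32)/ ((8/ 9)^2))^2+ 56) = 1258815488/ 1089316791441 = 0.00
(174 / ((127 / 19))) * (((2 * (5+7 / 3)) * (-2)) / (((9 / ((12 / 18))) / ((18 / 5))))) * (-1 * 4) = 814.50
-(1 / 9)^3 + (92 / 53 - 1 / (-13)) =909832 / 502281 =1.81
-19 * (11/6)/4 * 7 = -60.96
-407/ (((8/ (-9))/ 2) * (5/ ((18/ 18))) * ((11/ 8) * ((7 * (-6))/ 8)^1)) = -888/ 35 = -25.37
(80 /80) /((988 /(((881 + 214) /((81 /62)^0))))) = 1095 /988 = 1.11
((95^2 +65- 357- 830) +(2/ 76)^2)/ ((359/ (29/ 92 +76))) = 3483616591/ 2073584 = 1680.00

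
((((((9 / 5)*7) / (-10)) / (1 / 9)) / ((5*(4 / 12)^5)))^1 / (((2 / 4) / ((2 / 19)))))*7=-1928934 / 2375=-812.18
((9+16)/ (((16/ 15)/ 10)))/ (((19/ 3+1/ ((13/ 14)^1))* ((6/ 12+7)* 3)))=1625/ 1156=1.41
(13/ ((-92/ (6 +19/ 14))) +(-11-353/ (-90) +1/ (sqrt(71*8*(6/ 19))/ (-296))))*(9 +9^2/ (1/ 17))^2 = -47384568*sqrt(4047)/ 71-3586491909/ 230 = -58050039.85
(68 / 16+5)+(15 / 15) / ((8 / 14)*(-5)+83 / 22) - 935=-521507 / 564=-924.66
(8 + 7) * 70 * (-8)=-8400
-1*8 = -8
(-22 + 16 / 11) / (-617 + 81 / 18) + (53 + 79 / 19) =14642438 / 256025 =57.19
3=3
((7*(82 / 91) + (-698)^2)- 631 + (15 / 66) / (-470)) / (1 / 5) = 65405990475 / 26884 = 2432896.54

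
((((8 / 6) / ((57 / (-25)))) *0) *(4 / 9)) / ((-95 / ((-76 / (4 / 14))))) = 0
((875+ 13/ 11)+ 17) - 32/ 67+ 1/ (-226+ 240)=9211659/ 10318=892.78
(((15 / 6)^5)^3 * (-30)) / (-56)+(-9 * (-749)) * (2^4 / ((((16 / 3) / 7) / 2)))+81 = 717603557187 / 917504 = 782125.81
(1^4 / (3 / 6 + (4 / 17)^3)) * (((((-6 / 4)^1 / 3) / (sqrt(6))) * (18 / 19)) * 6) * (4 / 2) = -176868 * sqrt(6) / 95779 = -4.52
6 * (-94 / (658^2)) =-3 / 2303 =-0.00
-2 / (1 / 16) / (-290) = 16 / 145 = 0.11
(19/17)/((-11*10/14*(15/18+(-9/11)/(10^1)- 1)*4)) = 399/2788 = 0.14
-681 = -681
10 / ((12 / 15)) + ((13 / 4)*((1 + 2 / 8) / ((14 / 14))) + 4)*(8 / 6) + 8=125 / 4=31.25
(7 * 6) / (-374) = -21 / 187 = -0.11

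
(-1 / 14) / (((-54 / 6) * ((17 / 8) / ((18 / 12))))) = 2 / 357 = 0.01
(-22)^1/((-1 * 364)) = 0.06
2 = 2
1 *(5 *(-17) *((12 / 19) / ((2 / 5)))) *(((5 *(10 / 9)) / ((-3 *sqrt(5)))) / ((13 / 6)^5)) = 7344000 *sqrt(5) / 7054567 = 2.33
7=7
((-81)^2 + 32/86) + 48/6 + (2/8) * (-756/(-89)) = 25149114/3827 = 6571.50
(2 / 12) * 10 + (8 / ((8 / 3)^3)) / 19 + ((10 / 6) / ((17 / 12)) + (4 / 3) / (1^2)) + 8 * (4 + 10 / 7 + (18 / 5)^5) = 2208961423601 / 452200000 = 4884.92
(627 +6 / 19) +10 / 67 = 627.47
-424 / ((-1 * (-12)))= -106 / 3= -35.33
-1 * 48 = -48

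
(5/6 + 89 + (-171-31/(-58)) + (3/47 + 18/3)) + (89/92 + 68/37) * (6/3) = -479910959/6959478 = -68.96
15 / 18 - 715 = -4285 / 6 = -714.17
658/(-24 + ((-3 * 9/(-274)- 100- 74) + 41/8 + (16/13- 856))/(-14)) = 131252576/9796151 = 13.40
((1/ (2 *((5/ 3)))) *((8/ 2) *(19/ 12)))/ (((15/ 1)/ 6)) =19/ 25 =0.76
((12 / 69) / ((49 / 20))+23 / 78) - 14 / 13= -62507 / 87906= -0.71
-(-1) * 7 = 7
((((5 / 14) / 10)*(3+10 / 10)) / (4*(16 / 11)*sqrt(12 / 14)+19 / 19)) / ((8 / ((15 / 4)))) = -1815 / 759328+330*sqrt(42) / 166103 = 0.01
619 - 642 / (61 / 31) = 17857 / 61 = 292.74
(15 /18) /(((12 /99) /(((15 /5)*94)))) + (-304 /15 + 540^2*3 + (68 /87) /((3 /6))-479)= 508219807 /580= 876241.05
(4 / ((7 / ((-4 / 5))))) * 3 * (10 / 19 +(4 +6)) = -1920 / 133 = -14.44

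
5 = 5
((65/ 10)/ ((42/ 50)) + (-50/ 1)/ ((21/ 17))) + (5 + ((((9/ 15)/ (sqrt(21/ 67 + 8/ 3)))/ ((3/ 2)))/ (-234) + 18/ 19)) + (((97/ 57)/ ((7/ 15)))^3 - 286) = -3730793473/ 14115822 - sqrt(120399)/ 350415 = -264.30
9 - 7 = 2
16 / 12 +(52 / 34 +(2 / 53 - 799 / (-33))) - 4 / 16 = 1064941 / 39644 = 26.86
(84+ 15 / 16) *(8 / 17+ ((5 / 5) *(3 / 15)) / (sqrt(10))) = 45.34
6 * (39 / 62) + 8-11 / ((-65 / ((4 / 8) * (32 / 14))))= 11.97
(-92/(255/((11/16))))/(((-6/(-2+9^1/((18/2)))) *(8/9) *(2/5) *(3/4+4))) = -253/10336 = -0.02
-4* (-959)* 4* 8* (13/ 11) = 1595776/ 11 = 145070.55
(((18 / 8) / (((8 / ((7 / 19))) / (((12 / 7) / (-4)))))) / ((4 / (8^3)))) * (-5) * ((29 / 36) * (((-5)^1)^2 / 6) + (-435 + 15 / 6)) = -463475 / 38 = -12196.71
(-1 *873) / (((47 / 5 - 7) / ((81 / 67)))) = -439.76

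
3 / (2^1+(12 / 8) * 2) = 3 / 5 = 0.60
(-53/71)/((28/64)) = -848/497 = -1.71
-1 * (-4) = 4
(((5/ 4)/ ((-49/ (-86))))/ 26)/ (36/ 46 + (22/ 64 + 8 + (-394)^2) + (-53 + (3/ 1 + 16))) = 39560/ 72767942793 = 0.00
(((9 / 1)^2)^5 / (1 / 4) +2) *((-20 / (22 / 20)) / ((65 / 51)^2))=-290212039305648 / 1859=-156111909255.32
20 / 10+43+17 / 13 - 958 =-11852 / 13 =-911.69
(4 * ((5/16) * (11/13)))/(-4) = -55/208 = -0.26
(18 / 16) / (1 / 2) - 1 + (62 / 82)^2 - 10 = -54991 / 6724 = -8.18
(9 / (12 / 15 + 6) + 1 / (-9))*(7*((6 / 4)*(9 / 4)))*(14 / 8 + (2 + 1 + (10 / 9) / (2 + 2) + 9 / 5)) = 3191713 / 16320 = 195.57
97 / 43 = 2.26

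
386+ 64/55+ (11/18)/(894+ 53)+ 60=419229929/937530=447.16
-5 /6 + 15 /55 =-37 /66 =-0.56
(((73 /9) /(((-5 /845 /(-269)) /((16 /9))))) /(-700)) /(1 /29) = -384963748 /14175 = -27157.94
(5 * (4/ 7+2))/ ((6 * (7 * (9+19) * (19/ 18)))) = 135/ 13034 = 0.01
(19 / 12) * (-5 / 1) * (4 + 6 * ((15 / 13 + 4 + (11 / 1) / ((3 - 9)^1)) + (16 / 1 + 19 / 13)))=-1018.81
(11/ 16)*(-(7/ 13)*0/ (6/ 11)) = 0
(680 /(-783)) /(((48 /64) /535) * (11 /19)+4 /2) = -27648800 /63699399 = -0.43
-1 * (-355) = 355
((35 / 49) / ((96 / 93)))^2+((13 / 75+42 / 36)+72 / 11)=115413531 / 13798400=8.36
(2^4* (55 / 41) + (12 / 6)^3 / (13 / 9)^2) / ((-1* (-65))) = 175288 / 450385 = 0.39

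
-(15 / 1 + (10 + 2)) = -27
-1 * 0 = 0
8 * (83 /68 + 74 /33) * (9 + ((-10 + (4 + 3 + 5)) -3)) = 124336 /561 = 221.63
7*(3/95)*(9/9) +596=56641/95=596.22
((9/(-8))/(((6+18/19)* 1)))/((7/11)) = -0.25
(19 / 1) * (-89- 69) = -3002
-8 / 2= -4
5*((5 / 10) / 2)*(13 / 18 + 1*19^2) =32555 / 72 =452.15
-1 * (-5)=5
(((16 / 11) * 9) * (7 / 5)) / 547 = 1008 / 30085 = 0.03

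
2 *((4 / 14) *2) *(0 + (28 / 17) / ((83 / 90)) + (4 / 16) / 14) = 142531 / 69139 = 2.06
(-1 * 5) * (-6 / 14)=15 / 7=2.14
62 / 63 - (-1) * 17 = 1133 / 63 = 17.98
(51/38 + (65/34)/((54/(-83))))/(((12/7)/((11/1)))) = -4287899/418608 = -10.24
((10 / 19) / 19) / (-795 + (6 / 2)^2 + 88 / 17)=-85 / 2395957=-0.00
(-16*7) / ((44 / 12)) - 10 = -446 / 11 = -40.55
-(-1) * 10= 10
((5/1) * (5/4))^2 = 625/16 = 39.06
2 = 2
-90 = -90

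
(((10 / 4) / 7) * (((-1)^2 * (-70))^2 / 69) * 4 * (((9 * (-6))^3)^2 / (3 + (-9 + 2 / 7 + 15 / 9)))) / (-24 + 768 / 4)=-1446369825600 / 391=-3699155564.19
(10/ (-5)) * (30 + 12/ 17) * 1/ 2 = -522/ 17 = -30.71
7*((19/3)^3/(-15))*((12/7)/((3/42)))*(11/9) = -4225144/1215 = -3477.48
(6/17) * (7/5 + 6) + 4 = 562/85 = 6.61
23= 23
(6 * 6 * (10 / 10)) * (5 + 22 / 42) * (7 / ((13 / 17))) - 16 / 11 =260096 / 143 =1818.85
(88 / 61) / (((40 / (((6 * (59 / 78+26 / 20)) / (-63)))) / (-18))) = 17644 / 138775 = 0.13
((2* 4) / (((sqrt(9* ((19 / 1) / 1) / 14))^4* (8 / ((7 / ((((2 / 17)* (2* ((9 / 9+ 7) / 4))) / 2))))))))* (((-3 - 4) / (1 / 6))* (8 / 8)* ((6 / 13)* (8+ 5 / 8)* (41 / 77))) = -5498633 / 309738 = -17.75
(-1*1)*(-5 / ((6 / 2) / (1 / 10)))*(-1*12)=-2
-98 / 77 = -1.27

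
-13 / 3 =-4.33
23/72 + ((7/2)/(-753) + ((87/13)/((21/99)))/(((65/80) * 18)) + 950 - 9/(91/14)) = 20333465095/21379176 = 951.09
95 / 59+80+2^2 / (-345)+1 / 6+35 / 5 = 3613633 / 40710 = 88.77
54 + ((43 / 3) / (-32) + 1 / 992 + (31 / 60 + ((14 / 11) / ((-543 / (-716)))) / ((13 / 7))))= 10586203997 / 192569520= 54.97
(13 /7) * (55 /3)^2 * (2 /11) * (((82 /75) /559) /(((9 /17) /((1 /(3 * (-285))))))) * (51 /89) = -521356 /1855272195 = -0.00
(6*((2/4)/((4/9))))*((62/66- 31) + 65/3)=-2493/44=-56.66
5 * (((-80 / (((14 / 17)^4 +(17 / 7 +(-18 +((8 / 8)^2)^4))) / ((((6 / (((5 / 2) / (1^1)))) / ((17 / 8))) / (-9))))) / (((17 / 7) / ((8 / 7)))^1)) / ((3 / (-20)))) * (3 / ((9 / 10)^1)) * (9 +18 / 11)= 10772070400 / 27225759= 395.66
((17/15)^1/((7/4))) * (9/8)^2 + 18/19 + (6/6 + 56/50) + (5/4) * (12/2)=605789/53200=11.39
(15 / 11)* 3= 45 / 11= 4.09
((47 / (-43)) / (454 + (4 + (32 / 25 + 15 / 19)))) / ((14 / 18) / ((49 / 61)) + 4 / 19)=-3817575 / 1894150387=-0.00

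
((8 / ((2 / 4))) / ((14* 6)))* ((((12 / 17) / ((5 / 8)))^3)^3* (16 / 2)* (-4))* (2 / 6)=-9849372385059274752 / 1621318623982421875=-6.07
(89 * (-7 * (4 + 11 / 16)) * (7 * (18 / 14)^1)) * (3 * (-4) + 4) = 420525 / 2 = 210262.50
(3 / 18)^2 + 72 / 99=299 / 396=0.76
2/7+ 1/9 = 25/63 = 0.40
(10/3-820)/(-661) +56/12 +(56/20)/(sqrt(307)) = 14*sqrt(307)/1535 +11704/1983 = 6.06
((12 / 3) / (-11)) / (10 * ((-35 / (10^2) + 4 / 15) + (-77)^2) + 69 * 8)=-24 / 3949517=-0.00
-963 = -963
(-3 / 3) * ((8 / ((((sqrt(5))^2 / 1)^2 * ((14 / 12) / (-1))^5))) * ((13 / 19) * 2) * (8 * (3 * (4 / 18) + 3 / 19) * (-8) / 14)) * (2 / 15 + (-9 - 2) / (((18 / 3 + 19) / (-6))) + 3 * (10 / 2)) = -13.57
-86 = -86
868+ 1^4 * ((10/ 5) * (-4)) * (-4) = 900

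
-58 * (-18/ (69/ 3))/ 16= 261/ 92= 2.84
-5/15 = -1/3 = -0.33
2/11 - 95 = -1043/11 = -94.82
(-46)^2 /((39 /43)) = 90988 /39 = 2333.03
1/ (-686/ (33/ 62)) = -33/ 42532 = -0.00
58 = 58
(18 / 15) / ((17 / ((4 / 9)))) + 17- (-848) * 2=436823 / 255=1713.03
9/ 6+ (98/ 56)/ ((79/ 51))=831/ 316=2.63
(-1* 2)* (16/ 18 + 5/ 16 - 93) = 13219/ 72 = 183.60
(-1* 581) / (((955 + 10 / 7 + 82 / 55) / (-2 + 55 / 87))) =26618515 / 32085513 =0.83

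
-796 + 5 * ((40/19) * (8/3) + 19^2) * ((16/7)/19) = -4362716/7581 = -575.48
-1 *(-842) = 842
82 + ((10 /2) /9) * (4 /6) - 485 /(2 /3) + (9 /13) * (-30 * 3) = -496621 /702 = -707.44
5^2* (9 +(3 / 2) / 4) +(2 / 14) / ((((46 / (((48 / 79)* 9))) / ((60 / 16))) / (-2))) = 23835165 / 101752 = 234.25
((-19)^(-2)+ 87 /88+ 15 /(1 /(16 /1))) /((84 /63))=22967445 /127072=180.74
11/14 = 0.79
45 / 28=1.61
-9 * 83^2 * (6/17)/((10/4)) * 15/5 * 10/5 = -4464072/85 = -52518.49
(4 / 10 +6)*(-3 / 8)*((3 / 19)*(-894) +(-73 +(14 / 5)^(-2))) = 2391147 / 4655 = 513.67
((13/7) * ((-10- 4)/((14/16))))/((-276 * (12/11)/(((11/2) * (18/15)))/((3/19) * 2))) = 3146/15295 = 0.21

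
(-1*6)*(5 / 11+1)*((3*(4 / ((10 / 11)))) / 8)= -72 / 5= -14.40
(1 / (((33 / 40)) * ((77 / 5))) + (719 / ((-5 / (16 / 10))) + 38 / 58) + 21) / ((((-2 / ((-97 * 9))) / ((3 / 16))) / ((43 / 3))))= -1200686253891 / 4912600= -244409.53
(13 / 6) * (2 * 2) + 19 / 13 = 395 / 39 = 10.13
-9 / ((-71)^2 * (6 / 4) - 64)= -18 / 14995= -0.00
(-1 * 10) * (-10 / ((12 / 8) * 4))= 50 / 3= 16.67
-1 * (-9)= 9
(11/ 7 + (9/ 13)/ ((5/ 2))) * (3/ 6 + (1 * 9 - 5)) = 7569/ 910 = 8.32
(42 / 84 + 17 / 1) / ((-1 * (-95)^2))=-7 / 3610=-0.00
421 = 421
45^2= 2025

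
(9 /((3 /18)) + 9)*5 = 315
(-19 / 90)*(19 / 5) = -361 / 450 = -0.80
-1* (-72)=72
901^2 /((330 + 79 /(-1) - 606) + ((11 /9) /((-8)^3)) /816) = -3052475670528 /1334845451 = -2286.76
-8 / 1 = -8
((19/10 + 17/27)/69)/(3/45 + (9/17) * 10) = 11611/1697814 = 0.01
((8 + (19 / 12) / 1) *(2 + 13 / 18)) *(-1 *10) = -28175 / 108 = -260.88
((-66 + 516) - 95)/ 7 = 355/ 7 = 50.71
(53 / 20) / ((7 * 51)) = 53 / 7140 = 0.01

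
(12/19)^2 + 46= 16750/361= 46.40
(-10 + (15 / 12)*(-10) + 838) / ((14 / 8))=466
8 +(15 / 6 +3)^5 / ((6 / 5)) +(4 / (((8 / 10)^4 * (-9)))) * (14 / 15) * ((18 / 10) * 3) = 805741 / 192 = 4196.57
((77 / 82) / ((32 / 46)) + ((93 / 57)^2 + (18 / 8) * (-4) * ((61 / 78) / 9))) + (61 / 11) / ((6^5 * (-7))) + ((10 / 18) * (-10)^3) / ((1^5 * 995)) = 7655664741287 / 2865790755828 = 2.67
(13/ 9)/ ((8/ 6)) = 1.08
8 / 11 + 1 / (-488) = 3893 / 5368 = 0.73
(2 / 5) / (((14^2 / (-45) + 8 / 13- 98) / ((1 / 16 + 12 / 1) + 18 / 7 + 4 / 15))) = -976287 / 16665040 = -0.06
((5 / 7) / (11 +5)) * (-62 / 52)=-155 / 2912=-0.05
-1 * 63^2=-3969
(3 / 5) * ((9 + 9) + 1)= 57 / 5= 11.40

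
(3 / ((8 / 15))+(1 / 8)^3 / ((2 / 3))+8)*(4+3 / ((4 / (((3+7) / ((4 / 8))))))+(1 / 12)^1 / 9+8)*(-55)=-2238870425 / 110592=-20244.42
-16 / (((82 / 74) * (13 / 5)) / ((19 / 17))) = -56240 / 9061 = -6.21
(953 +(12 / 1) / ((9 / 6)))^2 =923521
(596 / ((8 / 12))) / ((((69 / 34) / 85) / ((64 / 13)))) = 55118080 / 299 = 184341.40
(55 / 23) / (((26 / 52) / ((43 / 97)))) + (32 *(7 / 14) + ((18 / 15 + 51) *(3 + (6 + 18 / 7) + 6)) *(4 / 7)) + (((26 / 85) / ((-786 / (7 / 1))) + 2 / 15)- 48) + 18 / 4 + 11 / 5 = 3659698923091 / 7303602390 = 501.08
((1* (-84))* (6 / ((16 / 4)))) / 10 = -12.60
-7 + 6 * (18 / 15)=1 / 5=0.20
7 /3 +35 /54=161 /54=2.98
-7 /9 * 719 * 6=-3355.33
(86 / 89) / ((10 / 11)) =473 / 445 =1.06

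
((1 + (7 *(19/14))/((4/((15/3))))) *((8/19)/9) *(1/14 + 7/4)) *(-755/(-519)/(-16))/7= -1322005/92772288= -0.01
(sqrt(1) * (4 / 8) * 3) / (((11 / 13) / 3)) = 117 / 22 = 5.32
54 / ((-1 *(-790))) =27 / 395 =0.07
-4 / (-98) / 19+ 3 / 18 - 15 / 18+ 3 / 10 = -10181 / 27930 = -0.36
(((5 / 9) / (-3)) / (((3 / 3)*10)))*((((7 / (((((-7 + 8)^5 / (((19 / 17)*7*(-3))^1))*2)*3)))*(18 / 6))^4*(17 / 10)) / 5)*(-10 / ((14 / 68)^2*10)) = 45996405987 / 6800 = 6764177.35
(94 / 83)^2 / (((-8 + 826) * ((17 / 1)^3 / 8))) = 35344 / 13842873713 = 0.00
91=91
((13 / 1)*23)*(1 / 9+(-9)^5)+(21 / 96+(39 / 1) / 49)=-17655616.76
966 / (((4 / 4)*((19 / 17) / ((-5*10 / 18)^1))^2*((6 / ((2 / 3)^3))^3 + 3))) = 3722320000 / 5181826851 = 0.72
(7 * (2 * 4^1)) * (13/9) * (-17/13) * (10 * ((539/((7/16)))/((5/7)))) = -16420096/9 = -1824455.11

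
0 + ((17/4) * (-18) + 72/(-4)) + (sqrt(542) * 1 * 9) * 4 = -189/2 + 36 * sqrt(542) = 743.61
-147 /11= -13.36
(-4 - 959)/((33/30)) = -9630/11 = -875.45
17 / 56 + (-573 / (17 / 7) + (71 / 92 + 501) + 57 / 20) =29448383 / 109480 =268.98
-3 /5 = -0.60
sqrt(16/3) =4 *sqrt(3)/3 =2.31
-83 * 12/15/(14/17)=-2822/35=-80.63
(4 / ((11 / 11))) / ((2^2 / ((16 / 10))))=8 / 5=1.60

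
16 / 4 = 4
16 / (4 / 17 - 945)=-272 / 16061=-0.02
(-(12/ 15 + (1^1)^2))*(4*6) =-216/ 5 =-43.20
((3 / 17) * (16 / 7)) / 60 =4 / 595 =0.01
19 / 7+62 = 453 / 7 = 64.71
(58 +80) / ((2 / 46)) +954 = 4128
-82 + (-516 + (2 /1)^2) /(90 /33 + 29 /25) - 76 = -309702 /1069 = -289.71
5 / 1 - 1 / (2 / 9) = 1 / 2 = 0.50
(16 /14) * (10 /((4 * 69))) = 20 /483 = 0.04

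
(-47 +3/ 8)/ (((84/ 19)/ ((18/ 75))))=-7087/ 2800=-2.53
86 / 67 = 1.28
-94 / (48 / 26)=-611 / 12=-50.92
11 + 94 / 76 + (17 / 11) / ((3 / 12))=7699 / 418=18.42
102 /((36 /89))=1513 /6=252.17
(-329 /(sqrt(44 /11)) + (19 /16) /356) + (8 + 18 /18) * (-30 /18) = -1022413 /5696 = -179.50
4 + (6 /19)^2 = 1480 /361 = 4.10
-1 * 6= -6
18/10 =9/5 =1.80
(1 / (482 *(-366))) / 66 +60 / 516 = 58215917 / 500657256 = 0.12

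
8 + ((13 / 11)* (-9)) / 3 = 49 / 11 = 4.45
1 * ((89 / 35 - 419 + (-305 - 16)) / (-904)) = 25811 / 31640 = 0.82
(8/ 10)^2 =16/ 25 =0.64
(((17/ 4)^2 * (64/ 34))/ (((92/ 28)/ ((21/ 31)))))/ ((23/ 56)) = 279888/ 16399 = 17.07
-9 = -9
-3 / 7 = -0.43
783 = 783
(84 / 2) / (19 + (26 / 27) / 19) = 21546 / 9773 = 2.20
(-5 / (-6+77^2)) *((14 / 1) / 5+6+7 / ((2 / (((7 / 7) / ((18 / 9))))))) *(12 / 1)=-633 / 5923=-0.11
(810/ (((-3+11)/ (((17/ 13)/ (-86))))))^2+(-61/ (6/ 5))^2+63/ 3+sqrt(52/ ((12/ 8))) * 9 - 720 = 6 * sqrt(78)+339710999281/ 179989056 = 1940.39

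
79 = 79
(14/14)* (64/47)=64/47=1.36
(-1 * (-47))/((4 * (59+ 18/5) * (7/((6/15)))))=47/4382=0.01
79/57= 1.39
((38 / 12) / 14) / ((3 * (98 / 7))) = 19 / 3528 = 0.01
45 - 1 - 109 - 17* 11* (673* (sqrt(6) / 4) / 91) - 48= -959.90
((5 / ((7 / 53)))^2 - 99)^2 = 4273759876 / 2401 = 1779991.62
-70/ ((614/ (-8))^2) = -1120/ 94249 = -0.01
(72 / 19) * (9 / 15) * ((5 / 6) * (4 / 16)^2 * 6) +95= 3637 / 38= 95.71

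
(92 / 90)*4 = 184 / 45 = 4.09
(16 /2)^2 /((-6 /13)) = -416 /3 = -138.67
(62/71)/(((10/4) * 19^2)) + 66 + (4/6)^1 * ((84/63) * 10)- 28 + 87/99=606057271/12687345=47.77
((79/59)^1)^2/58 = 6241/201898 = 0.03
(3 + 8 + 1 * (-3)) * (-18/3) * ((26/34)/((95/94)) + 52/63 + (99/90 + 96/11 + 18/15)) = -225796712/373065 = -605.25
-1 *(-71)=71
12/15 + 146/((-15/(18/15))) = -272/25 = -10.88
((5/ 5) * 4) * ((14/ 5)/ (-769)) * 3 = -168/ 3845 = -0.04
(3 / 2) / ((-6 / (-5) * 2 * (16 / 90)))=225 / 64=3.52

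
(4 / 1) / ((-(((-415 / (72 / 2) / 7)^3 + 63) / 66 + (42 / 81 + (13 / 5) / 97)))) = -2049025144320 / 733652273989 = -2.79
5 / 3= 1.67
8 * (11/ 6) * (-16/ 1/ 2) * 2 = -704/ 3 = -234.67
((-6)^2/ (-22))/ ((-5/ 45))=162/ 11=14.73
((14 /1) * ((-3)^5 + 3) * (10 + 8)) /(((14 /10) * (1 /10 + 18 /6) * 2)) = -216000 /31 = -6967.74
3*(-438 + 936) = 1494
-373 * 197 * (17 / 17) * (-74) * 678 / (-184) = -921672183 / 46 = -20036351.80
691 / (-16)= -691 / 16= -43.19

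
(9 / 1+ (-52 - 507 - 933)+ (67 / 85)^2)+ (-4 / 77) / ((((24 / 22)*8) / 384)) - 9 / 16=-1201845607 / 809200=-1485.23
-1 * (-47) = 47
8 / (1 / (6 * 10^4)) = 480000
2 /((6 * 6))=1 /18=0.06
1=1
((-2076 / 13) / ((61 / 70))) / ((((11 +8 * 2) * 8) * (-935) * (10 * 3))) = 1211 / 40038570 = 0.00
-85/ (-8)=85/ 8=10.62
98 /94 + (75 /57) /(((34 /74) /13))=581002 /15181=38.27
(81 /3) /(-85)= -27 /85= -0.32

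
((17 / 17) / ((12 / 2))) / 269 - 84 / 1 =-135575 / 1614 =-84.00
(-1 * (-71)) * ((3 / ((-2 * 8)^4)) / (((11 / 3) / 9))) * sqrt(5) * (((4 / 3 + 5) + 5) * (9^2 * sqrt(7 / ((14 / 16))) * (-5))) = -13198545 * sqrt(10) / 180224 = -231.59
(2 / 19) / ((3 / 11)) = 22 / 57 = 0.39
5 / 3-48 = -139 / 3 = -46.33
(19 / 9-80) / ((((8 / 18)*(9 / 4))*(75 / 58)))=-40658 / 675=-60.23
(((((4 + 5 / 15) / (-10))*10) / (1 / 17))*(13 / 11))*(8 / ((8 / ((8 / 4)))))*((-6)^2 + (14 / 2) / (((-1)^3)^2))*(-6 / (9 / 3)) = 494156 / 33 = 14974.42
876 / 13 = 67.38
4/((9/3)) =4/3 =1.33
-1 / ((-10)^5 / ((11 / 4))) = 11 / 400000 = 0.00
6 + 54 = 60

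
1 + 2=3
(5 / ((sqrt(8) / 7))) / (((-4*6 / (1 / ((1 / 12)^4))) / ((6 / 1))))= -45360*sqrt(2)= -64148.73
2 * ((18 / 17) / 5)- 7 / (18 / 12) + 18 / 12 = -1399 / 510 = -2.74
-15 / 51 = -5 / 17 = -0.29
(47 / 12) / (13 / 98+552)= 2303 / 324654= 0.01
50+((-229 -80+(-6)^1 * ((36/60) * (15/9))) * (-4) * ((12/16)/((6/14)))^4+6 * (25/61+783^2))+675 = 14409971951/3904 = 3691078.88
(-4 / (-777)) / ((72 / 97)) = 97 / 13986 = 0.01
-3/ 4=-0.75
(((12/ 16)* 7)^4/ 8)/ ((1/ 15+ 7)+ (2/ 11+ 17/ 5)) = 4584195/ 514048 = 8.92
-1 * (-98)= 98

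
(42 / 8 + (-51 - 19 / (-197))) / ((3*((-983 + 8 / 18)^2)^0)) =-35975 / 2364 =-15.22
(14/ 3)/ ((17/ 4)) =56/ 51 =1.10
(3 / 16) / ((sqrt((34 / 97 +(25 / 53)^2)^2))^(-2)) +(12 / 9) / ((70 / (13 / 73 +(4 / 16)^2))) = 0.07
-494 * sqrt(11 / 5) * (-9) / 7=4446 * sqrt(55) / 35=942.07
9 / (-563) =-0.02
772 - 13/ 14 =10795/ 14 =771.07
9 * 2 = 18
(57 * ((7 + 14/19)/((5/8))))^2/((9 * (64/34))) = 734706/25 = 29388.24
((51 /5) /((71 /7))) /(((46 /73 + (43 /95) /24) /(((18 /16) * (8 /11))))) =106954344 /84362839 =1.27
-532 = -532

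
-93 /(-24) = 31 /8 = 3.88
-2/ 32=-1/ 16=-0.06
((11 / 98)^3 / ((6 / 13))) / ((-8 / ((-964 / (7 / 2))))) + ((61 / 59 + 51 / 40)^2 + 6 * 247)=20467743958082129 / 13760415278400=1487.44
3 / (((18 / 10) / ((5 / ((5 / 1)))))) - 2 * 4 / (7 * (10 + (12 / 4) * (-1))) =221 / 147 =1.50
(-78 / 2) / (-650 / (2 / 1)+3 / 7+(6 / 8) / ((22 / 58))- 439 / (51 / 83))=612612 / 16289905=0.04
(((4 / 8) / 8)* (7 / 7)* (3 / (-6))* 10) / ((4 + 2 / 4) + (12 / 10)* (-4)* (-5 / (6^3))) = -45 / 664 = -0.07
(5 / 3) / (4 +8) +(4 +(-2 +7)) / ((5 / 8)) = 2617 / 180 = 14.54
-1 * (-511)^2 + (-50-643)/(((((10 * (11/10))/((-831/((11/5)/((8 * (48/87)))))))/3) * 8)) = -70732879/319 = -221733.16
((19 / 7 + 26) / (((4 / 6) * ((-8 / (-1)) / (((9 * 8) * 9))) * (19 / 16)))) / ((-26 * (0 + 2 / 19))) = -97686 / 91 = -1073.47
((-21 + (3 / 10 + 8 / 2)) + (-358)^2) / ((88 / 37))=47414501 / 880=53880.11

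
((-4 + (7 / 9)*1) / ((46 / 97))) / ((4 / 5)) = -14065 / 1656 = -8.49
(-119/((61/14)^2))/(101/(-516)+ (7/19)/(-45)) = 3430027440/111589069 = 30.74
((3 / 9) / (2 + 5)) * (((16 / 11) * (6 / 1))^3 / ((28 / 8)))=589824 / 65219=9.04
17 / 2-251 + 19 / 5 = -2387 / 10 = -238.70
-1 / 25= -0.04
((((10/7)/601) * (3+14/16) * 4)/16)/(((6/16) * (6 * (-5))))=-31/151452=-0.00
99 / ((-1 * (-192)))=33 / 64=0.52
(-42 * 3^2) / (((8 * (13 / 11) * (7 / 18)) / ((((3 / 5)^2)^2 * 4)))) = -433026 / 8125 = -53.30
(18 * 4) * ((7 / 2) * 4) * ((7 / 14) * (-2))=-1008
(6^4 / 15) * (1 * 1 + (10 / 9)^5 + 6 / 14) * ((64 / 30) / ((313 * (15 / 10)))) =264292352 / 215627265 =1.23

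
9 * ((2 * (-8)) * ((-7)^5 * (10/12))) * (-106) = -213785040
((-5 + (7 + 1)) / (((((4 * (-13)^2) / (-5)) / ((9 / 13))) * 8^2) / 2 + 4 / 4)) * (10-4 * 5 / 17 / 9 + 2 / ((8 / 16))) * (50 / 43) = -1591500 / 205536001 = -0.01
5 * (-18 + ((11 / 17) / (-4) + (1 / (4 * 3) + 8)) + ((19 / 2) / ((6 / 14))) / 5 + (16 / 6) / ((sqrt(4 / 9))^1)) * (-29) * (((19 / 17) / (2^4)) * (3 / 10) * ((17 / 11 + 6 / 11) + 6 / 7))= 104939603 / 7120960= 14.74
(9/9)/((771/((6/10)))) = 1/1285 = 0.00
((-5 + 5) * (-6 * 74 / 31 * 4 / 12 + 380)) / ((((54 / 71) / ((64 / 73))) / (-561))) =0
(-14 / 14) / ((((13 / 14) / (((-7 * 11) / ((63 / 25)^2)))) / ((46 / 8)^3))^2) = -6997008816015625 / 1135420416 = -6162482.83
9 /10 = 0.90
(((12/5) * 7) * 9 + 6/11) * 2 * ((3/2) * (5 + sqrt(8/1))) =50076 * sqrt(2)/55 + 25038/11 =3563.78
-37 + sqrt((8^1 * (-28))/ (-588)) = -36.38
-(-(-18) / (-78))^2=-9 / 169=-0.05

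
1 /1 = 1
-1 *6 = -6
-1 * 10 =-10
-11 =-11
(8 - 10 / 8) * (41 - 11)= 405 / 2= 202.50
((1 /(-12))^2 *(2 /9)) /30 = 1 /19440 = 0.00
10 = 10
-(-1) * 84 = 84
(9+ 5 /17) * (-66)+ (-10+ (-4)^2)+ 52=-555.41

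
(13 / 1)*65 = 845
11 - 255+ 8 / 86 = -10488 / 43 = -243.91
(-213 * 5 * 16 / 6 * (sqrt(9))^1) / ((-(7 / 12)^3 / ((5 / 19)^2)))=368064000 / 123823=2972.50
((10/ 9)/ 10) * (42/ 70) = 1/ 15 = 0.07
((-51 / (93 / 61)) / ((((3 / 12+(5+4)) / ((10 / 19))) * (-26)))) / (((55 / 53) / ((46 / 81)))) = 10112824 / 252428319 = 0.04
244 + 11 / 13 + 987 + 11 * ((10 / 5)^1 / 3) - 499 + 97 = 32650 / 39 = 837.18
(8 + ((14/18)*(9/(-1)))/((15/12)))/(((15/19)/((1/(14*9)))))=38/1575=0.02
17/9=1.89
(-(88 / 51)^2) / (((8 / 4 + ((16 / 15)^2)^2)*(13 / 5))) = -108900000 / 313307501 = -0.35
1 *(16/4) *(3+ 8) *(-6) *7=-1848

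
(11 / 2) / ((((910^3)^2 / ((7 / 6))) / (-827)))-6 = -5840940878136009097 / 973490146356000000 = -6.00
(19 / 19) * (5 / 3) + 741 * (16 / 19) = 1877 / 3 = 625.67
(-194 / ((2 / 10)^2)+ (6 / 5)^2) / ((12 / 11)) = -4444.51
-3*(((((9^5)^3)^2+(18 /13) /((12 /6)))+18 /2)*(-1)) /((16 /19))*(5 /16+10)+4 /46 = 119207964229944109821529804159628441 /76544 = 1557378295228157789265387000000.00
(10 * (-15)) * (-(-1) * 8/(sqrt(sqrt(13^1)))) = -1200 * 13^(3/4)/13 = -631.97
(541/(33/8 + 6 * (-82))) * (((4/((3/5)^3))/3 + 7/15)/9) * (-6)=23275984/4742145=4.91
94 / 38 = 47 / 19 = 2.47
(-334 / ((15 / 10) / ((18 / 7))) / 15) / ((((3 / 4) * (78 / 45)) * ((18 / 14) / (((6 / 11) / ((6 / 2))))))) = -5344 / 1287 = -4.15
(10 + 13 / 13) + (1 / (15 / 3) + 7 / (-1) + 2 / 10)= 22 / 5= 4.40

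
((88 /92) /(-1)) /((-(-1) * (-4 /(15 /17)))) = 165 /782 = 0.21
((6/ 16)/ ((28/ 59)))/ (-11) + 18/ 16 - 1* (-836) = 837.05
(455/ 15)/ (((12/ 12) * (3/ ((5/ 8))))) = 455/ 72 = 6.32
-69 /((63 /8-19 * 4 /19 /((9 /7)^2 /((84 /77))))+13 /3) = -163944 /22735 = -7.21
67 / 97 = 0.69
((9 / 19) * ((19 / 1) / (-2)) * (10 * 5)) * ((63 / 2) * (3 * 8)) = -170100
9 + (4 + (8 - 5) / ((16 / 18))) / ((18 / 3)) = 491 / 48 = 10.23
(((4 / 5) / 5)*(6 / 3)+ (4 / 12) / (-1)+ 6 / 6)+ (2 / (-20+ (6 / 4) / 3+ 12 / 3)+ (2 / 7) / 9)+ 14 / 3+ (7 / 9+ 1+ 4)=61486 / 5425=11.33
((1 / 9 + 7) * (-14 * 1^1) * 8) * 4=-28672 / 9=-3185.78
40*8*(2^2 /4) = 320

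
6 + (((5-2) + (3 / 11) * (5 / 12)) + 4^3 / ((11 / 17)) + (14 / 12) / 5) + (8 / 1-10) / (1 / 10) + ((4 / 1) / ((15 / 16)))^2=1053959 / 9900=106.46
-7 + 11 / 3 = -10 / 3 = -3.33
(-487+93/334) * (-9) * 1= 1463085/334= 4380.49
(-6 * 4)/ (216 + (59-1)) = -12/ 137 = -0.09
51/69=17/23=0.74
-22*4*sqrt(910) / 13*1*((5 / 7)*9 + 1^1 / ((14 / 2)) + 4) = -6512*sqrt(910) / 91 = -2158.71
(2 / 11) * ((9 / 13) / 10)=9 / 715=0.01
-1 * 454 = -454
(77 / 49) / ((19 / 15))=165 / 133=1.24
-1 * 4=-4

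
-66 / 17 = -3.88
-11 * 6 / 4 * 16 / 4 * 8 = -528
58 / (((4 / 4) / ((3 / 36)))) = 29 / 6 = 4.83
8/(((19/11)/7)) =616/19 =32.42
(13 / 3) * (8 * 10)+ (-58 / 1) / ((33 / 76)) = 2344 / 11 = 213.09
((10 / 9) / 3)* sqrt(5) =0.83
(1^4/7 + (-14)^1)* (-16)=1552/7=221.71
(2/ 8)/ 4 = 1/ 16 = 0.06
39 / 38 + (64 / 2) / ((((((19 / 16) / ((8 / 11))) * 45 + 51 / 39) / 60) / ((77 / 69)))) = 29.68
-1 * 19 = -19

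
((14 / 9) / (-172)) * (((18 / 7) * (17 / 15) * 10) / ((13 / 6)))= -68 / 559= -0.12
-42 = -42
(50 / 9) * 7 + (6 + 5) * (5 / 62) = 22195 / 558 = 39.78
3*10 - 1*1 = 29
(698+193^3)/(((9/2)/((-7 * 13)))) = -436178470/3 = -145392823.33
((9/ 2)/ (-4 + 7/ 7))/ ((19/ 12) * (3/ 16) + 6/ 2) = -96/ 211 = -0.45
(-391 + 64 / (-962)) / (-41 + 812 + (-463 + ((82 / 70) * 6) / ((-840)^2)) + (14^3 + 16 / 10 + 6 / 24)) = -774231948000 / 6046000034321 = -0.13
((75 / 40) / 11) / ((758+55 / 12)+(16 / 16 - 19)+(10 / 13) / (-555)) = 21645 / 94549994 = 0.00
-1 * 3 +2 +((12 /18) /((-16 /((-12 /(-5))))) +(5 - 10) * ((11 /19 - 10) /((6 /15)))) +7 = 11748 /95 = 123.66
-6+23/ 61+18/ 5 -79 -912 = -993.02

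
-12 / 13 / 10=-0.09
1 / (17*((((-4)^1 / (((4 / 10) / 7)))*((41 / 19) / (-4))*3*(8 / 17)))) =19 / 17220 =0.00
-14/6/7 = -1/3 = -0.33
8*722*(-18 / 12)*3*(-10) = 259920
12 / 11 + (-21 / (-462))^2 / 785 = 414481 / 379940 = 1.09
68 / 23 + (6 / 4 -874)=-39999 / 46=-869.54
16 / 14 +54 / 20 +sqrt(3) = sqrt(3) +269 / 70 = 5.57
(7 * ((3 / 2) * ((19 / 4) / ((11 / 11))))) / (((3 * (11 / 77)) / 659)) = 613529 / 8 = 76691.12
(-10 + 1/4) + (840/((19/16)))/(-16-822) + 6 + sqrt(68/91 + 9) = -146295/31844 + sqrt(80717)/91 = -1.47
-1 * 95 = -95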